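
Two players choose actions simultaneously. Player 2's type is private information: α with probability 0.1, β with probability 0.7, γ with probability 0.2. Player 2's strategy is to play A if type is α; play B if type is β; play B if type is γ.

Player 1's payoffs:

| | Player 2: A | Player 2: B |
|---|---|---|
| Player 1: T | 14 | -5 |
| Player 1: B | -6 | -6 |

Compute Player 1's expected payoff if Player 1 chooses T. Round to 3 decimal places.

-3.100

E[T] = 0.1·14 + 0.7·(-5) + 0.2·(-5) = 1.4 + (-3.5) + (-1) = -3.1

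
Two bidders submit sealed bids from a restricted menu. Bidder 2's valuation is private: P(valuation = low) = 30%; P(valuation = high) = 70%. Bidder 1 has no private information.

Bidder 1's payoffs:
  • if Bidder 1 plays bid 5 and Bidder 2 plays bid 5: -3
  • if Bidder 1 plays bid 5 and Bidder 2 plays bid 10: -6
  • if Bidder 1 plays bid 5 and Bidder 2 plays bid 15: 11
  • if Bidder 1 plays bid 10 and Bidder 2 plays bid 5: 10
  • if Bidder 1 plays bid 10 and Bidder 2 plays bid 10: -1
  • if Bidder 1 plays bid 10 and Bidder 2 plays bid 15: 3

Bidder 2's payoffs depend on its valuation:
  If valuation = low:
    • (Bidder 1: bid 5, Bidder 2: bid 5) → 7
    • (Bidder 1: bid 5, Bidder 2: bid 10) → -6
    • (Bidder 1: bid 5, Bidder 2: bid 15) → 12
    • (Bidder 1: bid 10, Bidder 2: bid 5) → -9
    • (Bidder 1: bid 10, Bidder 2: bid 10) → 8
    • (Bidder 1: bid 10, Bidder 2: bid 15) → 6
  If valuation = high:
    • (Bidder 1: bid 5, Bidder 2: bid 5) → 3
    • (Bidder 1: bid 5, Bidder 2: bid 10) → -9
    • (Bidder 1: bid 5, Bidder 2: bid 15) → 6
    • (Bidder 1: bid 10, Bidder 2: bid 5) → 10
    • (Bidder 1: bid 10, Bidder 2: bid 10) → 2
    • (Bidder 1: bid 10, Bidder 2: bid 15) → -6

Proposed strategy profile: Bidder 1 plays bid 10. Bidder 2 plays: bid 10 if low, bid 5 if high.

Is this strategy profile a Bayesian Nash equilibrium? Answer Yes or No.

Bidder 1 plays bid 10: E[bid 10] = 0.3·(-1) + 0.7·(10) = 6.7; E[bid 5] = -3.9. Best-responding. ✓
Bidder 2 (valuation low), facing bid 10: bid 5 gives -9, bid 10 gives 8, bid 15 gives 6. Proposed bid 10 is best. ✓
Bidder 2 (valuation high), facing bid 10: bid 5 gives 10, bid 10 gives 2, bid 15 gives -6. Proposed bid 5 is best. ✓

Yes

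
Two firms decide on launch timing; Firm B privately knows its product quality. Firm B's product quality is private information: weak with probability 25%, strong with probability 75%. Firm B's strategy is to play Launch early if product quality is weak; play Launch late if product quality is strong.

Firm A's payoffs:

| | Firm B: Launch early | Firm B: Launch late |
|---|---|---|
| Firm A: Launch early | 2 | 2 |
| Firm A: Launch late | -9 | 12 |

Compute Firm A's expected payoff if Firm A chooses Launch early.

E[Launch early] = 0.25·2 + 0.75·2 = 0.5 + 1.5 = 2

2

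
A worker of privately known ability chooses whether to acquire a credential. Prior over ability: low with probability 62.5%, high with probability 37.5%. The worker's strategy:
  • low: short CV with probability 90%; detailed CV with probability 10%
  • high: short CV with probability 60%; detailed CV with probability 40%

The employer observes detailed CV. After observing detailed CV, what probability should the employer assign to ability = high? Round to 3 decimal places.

Apply Bayes' rule using the sender's strategy as the likelihood.
P(detailed CV) = 0.625·0.1 + 0.375·0.4 = 0.2125
P(high | detailed CV) = (0.375·0.4) / 0.2125 = 0.15 / 0.2125 = 0.705882

0.706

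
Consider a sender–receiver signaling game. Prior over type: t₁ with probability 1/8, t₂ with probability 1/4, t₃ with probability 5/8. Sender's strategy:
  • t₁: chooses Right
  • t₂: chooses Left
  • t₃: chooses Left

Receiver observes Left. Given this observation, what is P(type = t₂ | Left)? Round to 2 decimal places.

Apply Bayes' rule using the sender's strategy as the likelihood.
P(Left) = (1/8)·0 + (1/4)·1 + (5/8)·1 = 7/8
P(t₂ | Left) = ((1/4)·1) / (7/8) = (1/4) / (7/8) = 2/7

0.29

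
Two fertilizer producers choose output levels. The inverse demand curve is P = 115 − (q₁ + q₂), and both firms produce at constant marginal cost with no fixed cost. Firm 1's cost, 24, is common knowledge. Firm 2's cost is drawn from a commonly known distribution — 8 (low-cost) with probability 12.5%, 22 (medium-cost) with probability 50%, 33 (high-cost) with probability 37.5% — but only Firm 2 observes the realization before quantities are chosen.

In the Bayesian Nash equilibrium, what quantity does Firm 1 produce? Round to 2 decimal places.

30.46

Firm 2 with cost c maximizes (115 − (q₁+q₂) − c)·q₂, giving q₂(c) = (115 − c − q₁)/2.
E[c₂] = 0.125·8 + 0.5·22 + 0.375·33 = 24.375
Firm 1's FOC against E[q₂] yields q₁ = (115 − 2·24 + E[c₂])/3 = (115 − 48 + 24.375)/3 = 30.4583.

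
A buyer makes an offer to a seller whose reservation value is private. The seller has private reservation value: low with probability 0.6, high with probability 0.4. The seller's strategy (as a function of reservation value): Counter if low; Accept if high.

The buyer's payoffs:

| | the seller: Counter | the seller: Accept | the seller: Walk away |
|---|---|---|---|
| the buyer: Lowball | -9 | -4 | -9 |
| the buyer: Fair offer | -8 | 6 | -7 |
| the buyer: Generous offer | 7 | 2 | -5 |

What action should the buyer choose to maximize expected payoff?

E[Lowball] = 0.6·(-9) + 0.4·(-4) = -7
E[Fair offer] = 0.6·(-8) + 0.4·(6) = -2.4
E[Generous offer] = 0.6·(7) + 0.4·(2) = 5
Best response: Generous offer (5 is the largest).

Generous offer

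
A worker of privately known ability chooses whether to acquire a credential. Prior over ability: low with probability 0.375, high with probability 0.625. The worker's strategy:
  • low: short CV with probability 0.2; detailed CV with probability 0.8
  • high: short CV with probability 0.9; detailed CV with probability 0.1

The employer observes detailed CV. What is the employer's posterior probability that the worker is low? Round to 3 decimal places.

0.828

Apply Bayes' rule using the sender's strategy as the likelihood.
P(detailed CV) = 0.375·0.8 + 0.625·0.1 = 0.3625
P(low | detailed CV) = (0.375·0.8) / 0.3625 = 0.3 / 0.3625 = 0.827586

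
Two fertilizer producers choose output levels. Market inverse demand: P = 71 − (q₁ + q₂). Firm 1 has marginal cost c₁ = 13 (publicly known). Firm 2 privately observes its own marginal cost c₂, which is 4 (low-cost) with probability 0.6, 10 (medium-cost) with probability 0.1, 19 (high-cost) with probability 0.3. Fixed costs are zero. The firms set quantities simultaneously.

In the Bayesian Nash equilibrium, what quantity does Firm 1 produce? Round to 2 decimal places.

Type-c best response for Firm 2: q₂(c) = (71 − c)/2 − q₁/2.
Firm 1 maximizes expected profit; its first-order condition is 71 − 2q₁ − E[q₂] − 13 = 0.
Substituting E[q₂] and solving: E[c₂] = 9.1, so q₁ = (71 − 2·13 + 9.1)/3 = 18.0333.

18.03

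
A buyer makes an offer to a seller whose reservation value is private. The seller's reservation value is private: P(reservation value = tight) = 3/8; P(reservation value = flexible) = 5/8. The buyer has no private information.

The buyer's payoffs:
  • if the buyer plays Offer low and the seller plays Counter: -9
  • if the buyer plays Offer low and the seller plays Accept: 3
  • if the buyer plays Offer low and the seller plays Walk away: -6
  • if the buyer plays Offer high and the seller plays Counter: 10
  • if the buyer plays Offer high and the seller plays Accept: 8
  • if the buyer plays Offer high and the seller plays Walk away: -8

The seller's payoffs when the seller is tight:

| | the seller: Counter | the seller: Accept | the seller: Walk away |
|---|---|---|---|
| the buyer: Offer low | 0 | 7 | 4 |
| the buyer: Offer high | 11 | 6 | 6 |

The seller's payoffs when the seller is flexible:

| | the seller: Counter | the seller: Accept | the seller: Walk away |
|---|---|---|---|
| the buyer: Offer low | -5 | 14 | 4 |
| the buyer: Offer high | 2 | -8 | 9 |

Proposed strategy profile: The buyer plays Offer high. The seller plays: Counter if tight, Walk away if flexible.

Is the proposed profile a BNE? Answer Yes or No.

Yes

The buyer plays Offer high: E[Offer high] = 3/8·(10) + 5/8·(-8) = -5/4; E[Offer low] = -57/8. Best-responding. ✓
The seller (reservation value tight), facing Offer high: Counter gives 11, Accept gives 6, Walk away gives 6. Proposed Counter is best. ✓
The seller (reservation value flexible), facing Offer high: Counter gives 2, Accept gives -8, Walk away gives 9. Proposed Walk away is best. ✓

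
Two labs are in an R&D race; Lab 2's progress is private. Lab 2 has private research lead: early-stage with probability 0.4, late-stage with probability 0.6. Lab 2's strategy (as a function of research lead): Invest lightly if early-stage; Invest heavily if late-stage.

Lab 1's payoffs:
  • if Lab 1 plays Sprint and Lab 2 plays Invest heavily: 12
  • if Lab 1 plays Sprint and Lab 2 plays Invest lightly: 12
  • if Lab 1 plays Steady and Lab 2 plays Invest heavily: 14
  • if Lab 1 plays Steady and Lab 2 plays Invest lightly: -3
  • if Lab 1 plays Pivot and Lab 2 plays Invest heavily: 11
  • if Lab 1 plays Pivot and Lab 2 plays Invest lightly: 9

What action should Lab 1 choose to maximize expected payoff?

E[Sprint] = 0.4·(12) + 0.6·(12) = 12
E[Steady] = 0.4·(-3) + 0.6·(14) = 7.2
E[Pivot] = 0.4·(9) + 0.6·(11) = 10.2
Best response: Sprint (12 is the largest).

Sprint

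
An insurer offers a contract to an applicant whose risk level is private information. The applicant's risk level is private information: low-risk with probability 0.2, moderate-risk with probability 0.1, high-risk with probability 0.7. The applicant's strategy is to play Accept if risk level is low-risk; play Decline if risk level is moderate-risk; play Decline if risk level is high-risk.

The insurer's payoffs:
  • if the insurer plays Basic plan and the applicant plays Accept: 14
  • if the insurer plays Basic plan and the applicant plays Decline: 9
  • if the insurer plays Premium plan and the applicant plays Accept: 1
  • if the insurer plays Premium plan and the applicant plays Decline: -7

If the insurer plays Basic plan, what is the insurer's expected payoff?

E[Basic plan] = 0.2·14 + 0.1·9 + 0.7·9 = 2.8 + 0.9 + 6.3 = 10

10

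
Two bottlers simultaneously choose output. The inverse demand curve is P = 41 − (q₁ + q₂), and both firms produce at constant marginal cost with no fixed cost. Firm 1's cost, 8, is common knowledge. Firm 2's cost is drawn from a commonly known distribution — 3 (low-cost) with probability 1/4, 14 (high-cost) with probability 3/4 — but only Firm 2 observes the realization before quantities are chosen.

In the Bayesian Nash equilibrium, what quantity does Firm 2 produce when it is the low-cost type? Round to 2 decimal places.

Type-c best response for Firm 2: q₂(c) = (41 − c)/2 − q₁/2.
Firm 1 maximizes expected profit; its first-order condition is 41 − 2q₁ − E[q₂] − 8 = 0.
Substituting E[q₂] and solving: E[c₂] = 11.25, so q₁ = (41 − 2·8 + 11.25)/3 = 12.0833.
q₂(low-cost) = (41 − 3 − 12.0833)/2 = 12.9583.

12.96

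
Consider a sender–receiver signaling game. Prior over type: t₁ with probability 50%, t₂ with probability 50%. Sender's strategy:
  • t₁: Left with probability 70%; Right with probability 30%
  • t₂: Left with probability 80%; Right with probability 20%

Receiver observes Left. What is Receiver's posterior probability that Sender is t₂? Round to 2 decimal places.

0.53

P(Left) = 0.5·0.7 + 0.5·0.8 = 0.75
P(t₂ | Left) = (0.5·0.8) / 0.75 = 0.4 / 0.75 = 0.533333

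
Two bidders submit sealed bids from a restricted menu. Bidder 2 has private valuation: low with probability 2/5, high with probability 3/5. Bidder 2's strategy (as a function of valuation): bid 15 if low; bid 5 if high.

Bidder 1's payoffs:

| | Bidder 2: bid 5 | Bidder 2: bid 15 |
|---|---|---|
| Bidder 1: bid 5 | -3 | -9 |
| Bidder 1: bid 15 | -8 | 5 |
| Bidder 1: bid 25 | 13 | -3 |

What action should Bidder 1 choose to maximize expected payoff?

Compute Bidder 1's expected payoff for each action, taking the expectation over Bidder 2's type.
E[bid 5] = 2/5·(-9) + 3/5·(-3) = -27/5
E[bid 15] = 2/5·(5) + 3/5·(-8) = -14/5
E[bid 25] = 2/5·(-3) + 3/5·(13) = 33/5
Best response: bid 25 (33/5 is the largest).

bid 25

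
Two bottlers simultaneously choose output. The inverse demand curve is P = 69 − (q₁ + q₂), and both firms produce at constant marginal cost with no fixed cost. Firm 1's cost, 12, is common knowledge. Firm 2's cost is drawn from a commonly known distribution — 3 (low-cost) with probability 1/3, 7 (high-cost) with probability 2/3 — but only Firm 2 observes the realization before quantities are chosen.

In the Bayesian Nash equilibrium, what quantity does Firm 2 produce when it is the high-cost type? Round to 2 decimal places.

Type-c best response for Firm 2: q₂(c) = (69 − c)/2 − q₁/2.
Firm 1 maximizes expected profit; its first-order condition is 69 − 2q₁ − E[q₂] − 12 = 0.
Substituting E[q₂] and solving: E[c₂] = 5.66667, so q₁ = (69 − 2·12 + 5.66667)/3 = 16.8889.
q₂(high-cost) = (69 − 7 − 16.8889)/2 = 22.5556.

22.56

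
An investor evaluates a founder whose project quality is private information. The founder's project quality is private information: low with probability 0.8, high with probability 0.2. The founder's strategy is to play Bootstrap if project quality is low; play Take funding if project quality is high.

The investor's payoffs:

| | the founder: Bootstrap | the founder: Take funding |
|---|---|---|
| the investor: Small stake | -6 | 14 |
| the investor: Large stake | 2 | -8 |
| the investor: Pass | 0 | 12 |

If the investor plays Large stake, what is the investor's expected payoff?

0

E[Large stake] = 0.8·2 + 0.2·(-8) = 1.6 + (-1.6) = 0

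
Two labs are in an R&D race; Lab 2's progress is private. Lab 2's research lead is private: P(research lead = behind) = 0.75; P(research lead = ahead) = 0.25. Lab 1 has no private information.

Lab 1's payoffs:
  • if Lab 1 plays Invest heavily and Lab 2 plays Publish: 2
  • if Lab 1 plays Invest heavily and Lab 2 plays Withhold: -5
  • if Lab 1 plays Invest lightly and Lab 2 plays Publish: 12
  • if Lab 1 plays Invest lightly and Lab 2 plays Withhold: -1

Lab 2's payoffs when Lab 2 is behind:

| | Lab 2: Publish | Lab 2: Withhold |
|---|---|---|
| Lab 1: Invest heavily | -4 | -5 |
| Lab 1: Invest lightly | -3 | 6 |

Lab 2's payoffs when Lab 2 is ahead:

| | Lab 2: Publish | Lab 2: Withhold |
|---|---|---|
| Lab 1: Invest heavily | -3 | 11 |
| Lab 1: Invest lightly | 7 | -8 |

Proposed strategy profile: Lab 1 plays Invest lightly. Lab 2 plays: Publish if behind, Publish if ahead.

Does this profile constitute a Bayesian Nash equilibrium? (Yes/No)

No

Lab 1 plays Invest lightly: E[Invest lightly] = 0.75·(12) + 0.25·(12) = 12; E[Invest heavily] = 2. Best-responding. ✓
Lab 2 (research lead behind), facing Invest lightly: Publish gives -3, Withhold gives 6. Proposed Publish is not best — profitable deviation exists. ✗
Lab 2 (research lead ahead), facing Invest lightly: Publish gives 7, Withhold gives -8. Proposed Publish is best. ✓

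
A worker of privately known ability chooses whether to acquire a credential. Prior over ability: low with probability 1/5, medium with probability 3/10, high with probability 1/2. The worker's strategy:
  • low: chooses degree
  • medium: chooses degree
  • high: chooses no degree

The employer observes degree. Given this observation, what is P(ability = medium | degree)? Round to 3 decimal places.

P(degree) = (1/5)·1 + (3/10)·1 + (1/2)·0 = 1/2
P(medium | degree) = ((3/10)·1) / (1/2) = (3/10) / (1/2) = 3/5

0.600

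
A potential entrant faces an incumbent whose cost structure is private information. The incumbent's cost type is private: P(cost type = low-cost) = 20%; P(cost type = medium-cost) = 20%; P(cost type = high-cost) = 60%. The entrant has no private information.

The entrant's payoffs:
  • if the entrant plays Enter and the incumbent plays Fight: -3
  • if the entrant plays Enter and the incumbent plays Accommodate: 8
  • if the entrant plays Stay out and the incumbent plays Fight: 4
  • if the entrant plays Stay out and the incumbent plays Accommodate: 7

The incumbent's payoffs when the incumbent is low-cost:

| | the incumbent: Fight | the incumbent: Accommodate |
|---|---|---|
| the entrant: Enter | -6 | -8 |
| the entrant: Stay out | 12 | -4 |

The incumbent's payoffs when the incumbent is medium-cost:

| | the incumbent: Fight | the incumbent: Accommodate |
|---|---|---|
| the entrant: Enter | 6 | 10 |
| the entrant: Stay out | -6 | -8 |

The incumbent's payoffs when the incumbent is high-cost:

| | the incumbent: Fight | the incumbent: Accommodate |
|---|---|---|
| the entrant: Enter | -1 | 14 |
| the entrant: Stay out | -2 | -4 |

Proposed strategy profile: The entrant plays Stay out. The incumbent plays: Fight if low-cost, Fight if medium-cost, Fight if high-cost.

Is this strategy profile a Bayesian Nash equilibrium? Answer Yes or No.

A profile is a BNE iff every type of every player is best-responding given beliefs about the other side.
The entrant plays Stay out: E[Stay out] = 0.2·(4) + 0.2·(4) + 0.6·(4) = 4; E[Enter] = -3. Best-responding. ✓
The incumbent (cost type low-cost), facing Stay out: Fight gives 12, Accommodate gives -4. Proposed Fight is best. ✓
The incumbent (cost type medium-cost), facing Stay out: Fight gives -6, Accommodate gives -8. Proposed Fight is best. ✓
The incumbent (cost type high-cost), facing Stay out: Fight gives -2, Accommodate gives -4. Proposed Fight is best. ✓

Yes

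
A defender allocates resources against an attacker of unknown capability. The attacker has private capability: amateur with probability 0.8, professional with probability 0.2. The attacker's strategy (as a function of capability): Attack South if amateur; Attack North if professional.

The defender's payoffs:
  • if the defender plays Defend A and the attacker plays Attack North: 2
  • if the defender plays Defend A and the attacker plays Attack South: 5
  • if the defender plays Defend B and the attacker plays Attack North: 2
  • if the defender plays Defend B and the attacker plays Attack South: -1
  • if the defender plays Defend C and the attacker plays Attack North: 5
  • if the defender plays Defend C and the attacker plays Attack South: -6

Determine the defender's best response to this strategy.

Defend A

E[Defend A] = 0.8·(5) + 0.2·(2) = 4.4
E[Defend B] = 0.8·(-1) + 0.2·(2) = -0.4
E[Defend C] = 0.8·(-6) + 0.2·(5) = -3.8
Best response: Defend A (4.4 is the largest).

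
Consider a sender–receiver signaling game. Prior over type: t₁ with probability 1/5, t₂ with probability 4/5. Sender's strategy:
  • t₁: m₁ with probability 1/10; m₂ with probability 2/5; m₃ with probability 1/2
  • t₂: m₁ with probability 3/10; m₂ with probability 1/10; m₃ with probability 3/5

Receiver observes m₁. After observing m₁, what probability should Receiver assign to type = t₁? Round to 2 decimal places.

P(m₁) = (1/5)·(1/10) + (4/5)·(3/10) = 13/50
P(t₁ | m₁) = ((1/5)·(1/10)) / (13/50) = (1/50) / (13/50) = 1/13

0.08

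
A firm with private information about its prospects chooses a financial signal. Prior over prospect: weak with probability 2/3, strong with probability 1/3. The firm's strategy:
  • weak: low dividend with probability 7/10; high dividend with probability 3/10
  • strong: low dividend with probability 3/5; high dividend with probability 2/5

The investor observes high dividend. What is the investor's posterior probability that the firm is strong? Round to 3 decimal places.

0.400

P(high dividend) = (2/3)·(3/10) + (1/3)·(2/5) = 1/3
P(strong | high dividend) = ((1/3)·(2/5)) / (1/3) = (2/15) / (1/3) = 2/5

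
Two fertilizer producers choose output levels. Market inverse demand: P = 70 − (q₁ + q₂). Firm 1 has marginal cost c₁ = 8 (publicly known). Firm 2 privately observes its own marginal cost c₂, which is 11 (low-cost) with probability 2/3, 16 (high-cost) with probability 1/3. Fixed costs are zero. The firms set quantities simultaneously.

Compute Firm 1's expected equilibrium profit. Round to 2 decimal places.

493.83

Type-c best response for Firm 2: q₂(c) = (70 − c)/2 − q₁/2.
Firm 1 maximizes expected profit; its first-order condition is 70 − 2q₁ − E[q₂] − 8 = 0.
Substituting E[q₂] and solving: E[c₂] = 12.6667, so q₁ = (70 − 2·8 + 12.6667)/3 = 22.2222.
E[P] = 70 − (q₁ + E[q₂]) = 30.2222; Firm 1's expected profit = (E[P] − 8)·q₁ = (30.2222 − 8)·22.2222 = 493.827.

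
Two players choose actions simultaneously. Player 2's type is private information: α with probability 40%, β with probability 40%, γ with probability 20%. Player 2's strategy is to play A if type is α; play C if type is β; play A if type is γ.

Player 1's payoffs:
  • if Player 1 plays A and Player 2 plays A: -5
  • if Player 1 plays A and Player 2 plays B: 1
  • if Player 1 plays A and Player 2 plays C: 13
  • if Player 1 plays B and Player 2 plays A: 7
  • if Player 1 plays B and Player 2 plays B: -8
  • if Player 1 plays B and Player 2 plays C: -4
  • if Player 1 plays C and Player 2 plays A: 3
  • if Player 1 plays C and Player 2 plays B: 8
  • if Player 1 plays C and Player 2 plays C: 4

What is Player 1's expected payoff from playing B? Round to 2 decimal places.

2.60

E[B] = 0.4·7 + 0.4·(-4) + 0.2·7 = 2.8 + (-1.6) + 1.4 = 2.6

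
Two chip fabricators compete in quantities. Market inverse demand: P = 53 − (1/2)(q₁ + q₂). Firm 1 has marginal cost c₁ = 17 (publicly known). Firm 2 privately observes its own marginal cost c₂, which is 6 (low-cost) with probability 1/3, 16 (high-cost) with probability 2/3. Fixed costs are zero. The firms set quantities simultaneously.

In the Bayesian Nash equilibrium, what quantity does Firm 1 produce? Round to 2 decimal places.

Firm 2 with cost c maximizes (53 − (1/2)(q₁+q₂) − c)·q₂, giving q₂(c) = (53 − c − (1/2)q₁).
E[c₂] = 1/3·6 + 2/3·16 = 12.6667
Firm 1's FOC against E[q₂] yields q₁ = (53 − 2·17 + E[c₂])/(3/2) = (53 − 34 + 12.6667)/(3/2) = 21.1111.

21.11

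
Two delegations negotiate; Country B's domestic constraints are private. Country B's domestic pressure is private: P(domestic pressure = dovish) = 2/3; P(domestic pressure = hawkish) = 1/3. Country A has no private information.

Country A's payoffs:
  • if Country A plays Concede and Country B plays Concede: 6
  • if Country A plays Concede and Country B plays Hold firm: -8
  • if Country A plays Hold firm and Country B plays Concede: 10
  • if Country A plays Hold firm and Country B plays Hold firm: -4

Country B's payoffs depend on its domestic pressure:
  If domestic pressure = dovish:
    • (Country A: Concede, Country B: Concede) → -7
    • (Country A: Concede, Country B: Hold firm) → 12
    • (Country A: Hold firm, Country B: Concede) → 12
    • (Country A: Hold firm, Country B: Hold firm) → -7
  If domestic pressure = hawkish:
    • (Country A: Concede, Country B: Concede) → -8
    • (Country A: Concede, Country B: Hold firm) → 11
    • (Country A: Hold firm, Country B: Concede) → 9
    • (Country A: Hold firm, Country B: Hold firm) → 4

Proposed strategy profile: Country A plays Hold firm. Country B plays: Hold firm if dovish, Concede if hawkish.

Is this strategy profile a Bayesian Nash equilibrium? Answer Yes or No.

A profile is a BNE iff every type of every player is best-responding given beliefs about the other side.
Country A plays Hold firm: E[Hold firm] = 2/3·(-4) + 1/3·(10) = 2/3; E[Concede] = -10/3. Best-responding. ✓
Country B (domestic pressure dovish), facing Hold firm: Concede gives 12, Hold firm gives -7. Proposed Hold firm is not best — profitable deviation exists. ✗
Country B (domestic pressure hawkish), facing Hold firm: Concede gives 9, Hold firm gives 4. Proposed Concede is best. ✓

No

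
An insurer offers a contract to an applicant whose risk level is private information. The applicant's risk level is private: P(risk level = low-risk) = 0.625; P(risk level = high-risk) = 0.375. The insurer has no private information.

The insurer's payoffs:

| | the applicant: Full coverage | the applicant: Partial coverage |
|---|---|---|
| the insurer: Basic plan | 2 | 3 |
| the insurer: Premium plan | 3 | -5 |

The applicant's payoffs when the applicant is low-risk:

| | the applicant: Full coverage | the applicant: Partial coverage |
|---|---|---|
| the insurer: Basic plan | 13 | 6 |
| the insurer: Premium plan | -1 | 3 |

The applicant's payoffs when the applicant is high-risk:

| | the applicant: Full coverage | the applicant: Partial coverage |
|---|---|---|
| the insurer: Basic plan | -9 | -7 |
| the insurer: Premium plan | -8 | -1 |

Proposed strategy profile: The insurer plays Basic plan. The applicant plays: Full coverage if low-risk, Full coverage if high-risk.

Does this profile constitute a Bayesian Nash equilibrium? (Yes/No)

No

A profile is a BNE iff every type of every player is best-responding given beliefs about the other side.
The insurer plays Basic plan: E[Basic plan] = 0.625·(2) + 0.375·(2) = 2; E[Premium plan] = 3. Not best-responding. ✗
The applicant (risk level low-risk), facing Basic plan: Full coverage gives 13, Partial coverage gives 6. Proposed Full coverage is best. ✓
The applicant (risk level high-risk), facing Basic plan: Full coverage gives -9, Partial coverage gives -7. Proposed Full coverage is not best — profitable deviation exists. ✗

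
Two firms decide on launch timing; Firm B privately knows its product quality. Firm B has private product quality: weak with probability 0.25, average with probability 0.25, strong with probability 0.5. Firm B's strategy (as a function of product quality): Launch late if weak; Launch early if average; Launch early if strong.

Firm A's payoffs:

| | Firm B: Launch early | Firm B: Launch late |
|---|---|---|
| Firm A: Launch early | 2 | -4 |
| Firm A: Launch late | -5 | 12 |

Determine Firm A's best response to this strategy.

E[Launch early] = 0.25·(-4) + 0.25·(2) + 0.5·(2) = 0.5
E[Launch late] = 0.25·(12) + 0.25·(-5) + 0.5·(-5) = -0.75
Best response: Launch early (0.5 is the largest).

Launch early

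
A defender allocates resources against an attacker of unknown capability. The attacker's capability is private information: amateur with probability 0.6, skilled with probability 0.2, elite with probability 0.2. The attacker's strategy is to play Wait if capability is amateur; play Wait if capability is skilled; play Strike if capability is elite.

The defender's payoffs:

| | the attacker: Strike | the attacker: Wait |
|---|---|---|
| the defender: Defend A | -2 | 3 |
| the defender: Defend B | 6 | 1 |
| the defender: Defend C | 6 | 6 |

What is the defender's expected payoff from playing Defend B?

E[Defend B] = 0.6·1 + 0.2·1 + 0.2·6 = 0.6 + 0.2 + 1.2 = 2

2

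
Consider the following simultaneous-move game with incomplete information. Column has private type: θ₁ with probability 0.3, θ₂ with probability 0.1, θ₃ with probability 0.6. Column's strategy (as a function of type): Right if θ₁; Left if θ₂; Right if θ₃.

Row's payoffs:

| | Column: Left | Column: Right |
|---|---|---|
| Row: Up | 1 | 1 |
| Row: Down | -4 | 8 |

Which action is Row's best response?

Down

E[Up] = 0.3·(1) + 0.1·(1) + 0.6·(1) = 1
E[Down] = 0.3·(8) + 0.1·(-4) + 0.6·(8) = 6.8
Best response: Down (6.8 is the largest).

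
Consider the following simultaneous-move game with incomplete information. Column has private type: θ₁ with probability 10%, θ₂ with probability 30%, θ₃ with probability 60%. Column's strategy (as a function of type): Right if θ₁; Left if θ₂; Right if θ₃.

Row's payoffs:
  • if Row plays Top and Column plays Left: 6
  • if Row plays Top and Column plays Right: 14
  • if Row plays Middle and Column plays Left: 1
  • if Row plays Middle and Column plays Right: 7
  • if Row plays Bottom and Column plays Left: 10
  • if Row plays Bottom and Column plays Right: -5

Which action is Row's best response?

Top

E[Top] = 0.1·(14) + 0.3·(6) + 0.6·(14) = 11.6
E[Middle] = 0.1·(7) + 0.3·(1) + 0.6·(7) = 5.2
E[Bottom] = 0.1·(-5) + 0.3·(10) + 0.6·(-5) = -0.5
Best response: Top (11.6 is the largest).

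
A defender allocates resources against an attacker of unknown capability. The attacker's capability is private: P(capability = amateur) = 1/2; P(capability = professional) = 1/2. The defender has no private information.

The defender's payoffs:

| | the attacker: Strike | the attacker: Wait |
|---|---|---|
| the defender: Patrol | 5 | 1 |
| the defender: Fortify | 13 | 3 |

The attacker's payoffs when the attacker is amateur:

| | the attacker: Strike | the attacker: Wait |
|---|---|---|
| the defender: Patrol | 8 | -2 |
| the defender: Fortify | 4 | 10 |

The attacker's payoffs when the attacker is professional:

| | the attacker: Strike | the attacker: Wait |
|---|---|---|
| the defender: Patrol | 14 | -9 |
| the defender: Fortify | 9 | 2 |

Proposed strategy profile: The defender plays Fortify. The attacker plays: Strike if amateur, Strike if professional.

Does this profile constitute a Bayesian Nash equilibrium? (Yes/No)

No

The defender plays Fortify: E[Fortify] = 1/2·(13) + 1/2·(13) = 13; E[Patrol] = 5. Best-responding. ✓
The attacker (capability amateur), facing Fortify: Strike gives 4, Wait gives 10. Proposed Strike is not best — profitable deviation exists. ✗
The attacker (capability professional), facing Fortify: Strike gives 9, Wait gives 2. Proposed Strike is best. ✓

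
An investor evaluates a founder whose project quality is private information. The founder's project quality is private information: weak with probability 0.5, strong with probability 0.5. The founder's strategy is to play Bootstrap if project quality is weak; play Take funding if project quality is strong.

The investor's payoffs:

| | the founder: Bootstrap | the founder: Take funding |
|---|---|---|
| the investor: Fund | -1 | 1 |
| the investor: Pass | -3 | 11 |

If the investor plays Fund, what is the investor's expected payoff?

0

Take the expectation over the founder's project quality, weighting each type's action by its prior probability.
E[Fund] = 0.5·(-1) + 0.5·1 = (-0.5) + 0.5 = 0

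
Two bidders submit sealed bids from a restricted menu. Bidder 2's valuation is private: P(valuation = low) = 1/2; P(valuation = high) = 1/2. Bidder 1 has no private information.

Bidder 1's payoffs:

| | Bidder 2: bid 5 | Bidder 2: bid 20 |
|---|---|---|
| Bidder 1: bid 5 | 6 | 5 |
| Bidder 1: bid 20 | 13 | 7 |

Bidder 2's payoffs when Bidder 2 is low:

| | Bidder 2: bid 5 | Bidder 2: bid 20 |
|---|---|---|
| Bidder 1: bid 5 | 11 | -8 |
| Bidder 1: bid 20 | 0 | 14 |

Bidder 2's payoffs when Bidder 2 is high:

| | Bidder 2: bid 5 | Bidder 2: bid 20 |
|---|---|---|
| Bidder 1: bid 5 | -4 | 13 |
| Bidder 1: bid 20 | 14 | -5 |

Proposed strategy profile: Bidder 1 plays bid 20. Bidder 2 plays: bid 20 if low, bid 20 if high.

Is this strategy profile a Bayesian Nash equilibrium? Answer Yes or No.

Bidder 1 plays bid 20: E[bid 20] = 1/2·(7) + 1/2·(7) = 7; E[bid 5] = 5. Best-responding. ✓
Bidder 2 (valuation low), facing bid 20: bid 5 gives 0, bid 20 gives 14. Proposed bid 20 is best. ✓
Bidder 2 (valuation high), facing bid 20: bid 5 gives 14, bid 20 gives -5. Proposed bid 20 is not best — profitable deviation exists. ✗

No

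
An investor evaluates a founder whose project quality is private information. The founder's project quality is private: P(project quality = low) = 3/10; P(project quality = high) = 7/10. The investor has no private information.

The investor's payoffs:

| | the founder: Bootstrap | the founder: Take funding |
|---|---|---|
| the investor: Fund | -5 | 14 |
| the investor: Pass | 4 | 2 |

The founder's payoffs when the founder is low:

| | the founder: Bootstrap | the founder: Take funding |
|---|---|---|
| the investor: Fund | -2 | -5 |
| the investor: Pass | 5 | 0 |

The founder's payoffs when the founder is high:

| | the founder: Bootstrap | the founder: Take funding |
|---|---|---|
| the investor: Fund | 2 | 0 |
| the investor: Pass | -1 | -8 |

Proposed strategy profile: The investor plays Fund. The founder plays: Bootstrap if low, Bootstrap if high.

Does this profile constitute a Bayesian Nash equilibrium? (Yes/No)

The investor plays Fund: E[Fund] = 3/10·(-5) + 7/10·(-5) = -5; E[Pass] = 4. Not best-responding. ✗
The founder (project quality low), facing Fund: Bootstrap gives -2, Take funding gives -5. Proposed Bootstrap is best. ✓
The founder (project quality high), facing Fund: Bootstrap gives 2, Take funding gives 0. Proposed Bootstrap is best. ✓

No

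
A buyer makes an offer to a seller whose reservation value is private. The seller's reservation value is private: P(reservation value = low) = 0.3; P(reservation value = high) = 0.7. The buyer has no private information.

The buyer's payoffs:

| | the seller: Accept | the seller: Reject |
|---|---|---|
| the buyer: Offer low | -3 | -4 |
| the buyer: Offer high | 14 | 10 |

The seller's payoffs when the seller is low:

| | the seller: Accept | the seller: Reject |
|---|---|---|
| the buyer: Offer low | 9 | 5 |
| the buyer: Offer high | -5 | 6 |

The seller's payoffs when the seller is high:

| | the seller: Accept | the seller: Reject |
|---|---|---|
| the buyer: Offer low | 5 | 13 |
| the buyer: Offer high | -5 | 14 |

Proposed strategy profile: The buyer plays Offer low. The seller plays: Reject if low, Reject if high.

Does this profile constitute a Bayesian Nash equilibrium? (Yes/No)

A profile is a BNE iff every type of every player is best-responding given beliefs about the other side.
The buyer plays Offer low: E[Offer low] = 0.3·(-4) + 0.7·(-4) = -4; E[Offer high] = 10. Not best-responding. ✗
The seller (reservation value low), facing Offer low: Accept gives 9, Reject gives 5. Proposed Reject is not best — profitable deviation exists. ✗
The seller (reservation value high), facing Offer low: Accept gives 5, Reject gives 13. Proposed Reject is best. ✓

No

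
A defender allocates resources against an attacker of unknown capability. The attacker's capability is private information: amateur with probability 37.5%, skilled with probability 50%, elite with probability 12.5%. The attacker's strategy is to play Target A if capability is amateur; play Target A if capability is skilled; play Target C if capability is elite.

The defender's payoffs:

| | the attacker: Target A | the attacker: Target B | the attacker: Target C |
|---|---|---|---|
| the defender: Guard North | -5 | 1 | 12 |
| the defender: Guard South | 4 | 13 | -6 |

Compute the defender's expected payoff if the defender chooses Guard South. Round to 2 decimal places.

2.75

Take the expectation over the attacker's capability, weighting each type's action by its prior probability.
E[Guard South] = 0.375·4 + 0.5·4 + 0.125·(-6) = 1.5 + 2 + (-0.75) = 2.75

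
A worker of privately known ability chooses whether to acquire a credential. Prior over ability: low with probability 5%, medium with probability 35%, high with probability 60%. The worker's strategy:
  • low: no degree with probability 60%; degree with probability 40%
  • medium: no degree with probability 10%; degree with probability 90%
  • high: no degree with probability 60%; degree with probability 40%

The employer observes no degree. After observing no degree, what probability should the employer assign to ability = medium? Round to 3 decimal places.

0.082

P(no degree) = 0.05·0.6 + 0.35·0.1 + 0.6·0.6 = 0.425
P(medium | no degree) = (0.35·0.1) / 0.425 = 0.035 / 0.425 = 0.0823529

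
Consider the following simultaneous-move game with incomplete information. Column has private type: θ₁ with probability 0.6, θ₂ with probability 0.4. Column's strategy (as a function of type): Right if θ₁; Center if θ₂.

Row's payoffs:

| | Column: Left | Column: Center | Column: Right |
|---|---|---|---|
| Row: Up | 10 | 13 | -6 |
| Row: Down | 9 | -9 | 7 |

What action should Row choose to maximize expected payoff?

Up

Compute Row's expected payoff for each action, taking the expectation over Column's type.
E[Up] = 0.6·(-6) + 0.4·(13) = 1.6
E[Down] = 0.6·(7) + 0.4·(-9) = 0.6
Best response: Up (1.6 is the largest).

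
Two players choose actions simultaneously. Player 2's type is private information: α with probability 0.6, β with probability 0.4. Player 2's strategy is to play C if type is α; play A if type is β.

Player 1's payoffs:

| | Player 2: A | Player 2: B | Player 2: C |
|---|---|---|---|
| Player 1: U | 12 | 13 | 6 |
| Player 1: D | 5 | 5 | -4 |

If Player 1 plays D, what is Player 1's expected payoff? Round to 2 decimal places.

-0.40

E[D] = 0.6·(-4) + 0.4·5 = (-2.4) + 2 = -0.4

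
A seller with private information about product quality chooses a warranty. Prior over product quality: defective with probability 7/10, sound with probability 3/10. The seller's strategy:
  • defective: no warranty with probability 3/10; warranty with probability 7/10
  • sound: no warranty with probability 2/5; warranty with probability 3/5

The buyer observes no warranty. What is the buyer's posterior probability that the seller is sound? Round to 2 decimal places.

0.36

P(no warranty) = (7/10)·(3/10) + (3/10)·(2/5) = 33/100
P(sound | no warranty) = ((3/10)·(2/5)) / (33/100) = (3/25) / (33/100) = 4/11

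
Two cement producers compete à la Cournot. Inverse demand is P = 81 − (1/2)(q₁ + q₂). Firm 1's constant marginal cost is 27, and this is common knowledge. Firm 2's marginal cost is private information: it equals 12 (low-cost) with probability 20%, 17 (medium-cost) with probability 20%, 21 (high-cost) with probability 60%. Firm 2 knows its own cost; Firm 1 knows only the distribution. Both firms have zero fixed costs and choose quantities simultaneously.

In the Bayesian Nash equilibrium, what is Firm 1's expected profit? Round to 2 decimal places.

Type-c best response for Firm 2: q₂(c) = (81 − c) − q₁/2.
Firm 1 maximizes expected profit; its first-order condition is 81 − q₁ − (1/2)E[q₂] − 27 = 0.
Substituting E[q₂] and solving: E[c₂] = 18.4, so q₁ = (81 − 2·27 + 18.4)/(3/2) = 30.2667.
E[P] = 81 − (1/2)·(q₁ + E[q₂]) = 42.1333; Firm 1's expected profit = (E[P] − 27)·q₁ = (42.1333 − 27)·30.2667 = 458.036.

458.04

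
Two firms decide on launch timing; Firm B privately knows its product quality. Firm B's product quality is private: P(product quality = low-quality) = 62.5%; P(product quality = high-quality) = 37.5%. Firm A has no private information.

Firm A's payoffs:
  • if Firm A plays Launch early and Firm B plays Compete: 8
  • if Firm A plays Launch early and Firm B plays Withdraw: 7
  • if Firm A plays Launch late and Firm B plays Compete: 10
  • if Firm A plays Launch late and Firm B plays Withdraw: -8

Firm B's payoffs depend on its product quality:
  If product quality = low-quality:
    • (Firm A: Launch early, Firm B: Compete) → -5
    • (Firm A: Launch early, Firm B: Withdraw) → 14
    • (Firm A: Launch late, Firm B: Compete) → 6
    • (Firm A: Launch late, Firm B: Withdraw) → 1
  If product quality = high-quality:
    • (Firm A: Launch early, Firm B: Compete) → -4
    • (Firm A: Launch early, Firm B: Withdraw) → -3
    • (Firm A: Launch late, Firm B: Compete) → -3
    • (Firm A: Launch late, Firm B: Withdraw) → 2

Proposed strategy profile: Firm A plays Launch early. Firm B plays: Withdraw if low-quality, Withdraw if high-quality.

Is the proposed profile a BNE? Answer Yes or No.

Firm A plays Launch early: E[Launch early] = 0.625·(7) + 0.375·(7) = 7; E[Launch late] = -8. Best-responding. ✓
Firm B (product quality low-quality), facing Launch early: Compete gives -5, Withdraw gives 14. Proposed Withdraw is best. ✓
Firm B (product quality high-quality), facing Launch early: Compete gives -4, Withdraw gives -3. Proposed Withdraw is best. ✓

Yes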